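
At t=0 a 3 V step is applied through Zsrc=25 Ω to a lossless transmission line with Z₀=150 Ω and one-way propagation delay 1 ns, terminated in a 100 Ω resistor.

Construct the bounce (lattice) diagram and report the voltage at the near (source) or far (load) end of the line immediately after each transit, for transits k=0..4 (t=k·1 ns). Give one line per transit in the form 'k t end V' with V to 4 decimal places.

0 0 source 2.5714
1 1 load 2.0571
2 2 source 2.4245
3 3 load 2.3510
4 4 source 2.4035

Γ_L=-0.200000, Γ_S=-0.714286; launch V₁=3·150/175=2.571429
k=0 src: V=2.5714
k=1 load: inc=2.571429, refl=2.571429·-0.200000=-0.5143; V=0.000000+2.571429+-0.514286=2.0571
k=2 src: inc=-0.514286, refl=-0.514286·-0.714286=0.3673; V=2.571429+-0.514286+0.367347=2.4245
k=3 load: inc=0.367347, refl=0.367347·-0.200000=-0.0735; V=2.057143+0.367347+-0.073469=2.3510
k=4 src: inc=-0.073469, refl=-0.073469·-0.714286=0.0525; V=2.424490+-0.073469+0.052478=2.4035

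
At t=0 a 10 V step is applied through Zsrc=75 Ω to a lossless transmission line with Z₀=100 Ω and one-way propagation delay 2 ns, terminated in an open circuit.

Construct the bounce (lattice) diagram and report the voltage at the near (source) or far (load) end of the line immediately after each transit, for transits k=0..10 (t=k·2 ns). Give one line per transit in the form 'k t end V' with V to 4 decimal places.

0 0 source 5.7143
1 2 load 11.4286
2 4 source 10.6122
3 6 load 9.7959
4 8 source 9.9125
5 10 load 10.0292
6 12 source 10.0125
7 14 load 9.9958
8 16 source 9.9982
9 18 load 10.0006
10 20 source 10.0003

Γ_L=1.000000, Γ_S=-0.142857; launch V₁=10·100/175=5.714286
k=0 src: V=5.7143
k=1 load: inc=5.714286, refl=5.714286·1.000000=5.7143; V=0.000000+5.714286+5.714286=11.4286
k=2 src: inc=5.714286, refl=5.714286·-0.142857=-0.8163; V=5.714286+5.714286+-0.816327=10.6122
k=3 load: inc=-0.816327, refl=-0.816327·1.000000=-0.8163; V=11.428571+-0.816327+-0.816327=9.7959
k=4 src: inc=-0.816327, refl=-0.816327·-0.142857=0.1166; V=10.612245+-0.816327+0.116618=9.9125
k=5 load: inc=0.116618, refl=0.116618·1.000000=0.1166; V=9.795918+0.116618+0.116618=10.0292
k=6 src: inc=0.116618, refl=0.116618·-0.142857=-0.0167; V=9.912536+0.116618+-0.016660=10.0125
k=7 load: inc=-0.016660, refl=-0.016660·1.000000=-0.0167; V=10.029155+-0.016660+-0.016660=9.9958
k=8 src: inc=-0.016660, refl=-0.016660·-0.142857=0.0024; V=10.012495+-0.016660+0.002380=9.9982
k=9 load: inc=0.002380, refl=0.002380·1.000000=0.0024; V=9.995835+0.002380+0.002380=10.0006
k=10 src: inc=0.002380, refl=0.002380·-0.142857=-0.0003; V=9.998215+0.002380+-0.000340=10.0003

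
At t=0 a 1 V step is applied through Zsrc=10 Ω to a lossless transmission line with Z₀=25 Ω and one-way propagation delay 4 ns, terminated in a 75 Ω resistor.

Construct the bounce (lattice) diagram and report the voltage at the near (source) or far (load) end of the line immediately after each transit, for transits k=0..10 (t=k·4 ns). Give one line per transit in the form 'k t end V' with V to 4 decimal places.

Γ_L=0.500000, Γ_S=-0.428571; launch V₁=1·25/35=0.714286
k=0 src: V=0.7143
k=1 load: inc=0.714286, refl=0.714286·0.500000=0.3571; V=0.000000+0.714286+0.357143=1.0714
k=2 src: inc=0.357143, refl=0.357143·-0.428571=-0.1531; V=0.714286+0.357143+-0.153061=0.9184
k=3 load: inc=-0.153061, refl=-0.153061·0.500000=-0.0765; V=1.071429+-0.153061+-0.076531=0.8418
k=4 src: inc=-0.076531, refl=-0.076531·-0.428571=0.0328; V=0.918367+-0.076531+0.032799=0.8746
k=5 load: inc=0.032799, refl=0.032799·0.500000=0.0164; V=0.841837+0.032799+0.016399=0.8910
k=6 src: inc=0.016399, refl=0.016399·-0.428571=-0.0070; V=0.874636+0.016399+-0.007028=0.8840
k=7 load: inc=-0.007028, refl=-0.007028·0.500000=-0.0035; V=0.891035+-0.007028+-0.003514=0.8805
k=8 src: inc=-0.003514, refl=-0.003514·-0.428571=0.0015; V=0.884007+-0.003514+0.001506=0.8820
k=9 load: inc=0.001506, refl=0.001506·0.500000=0.0008; V=0.880493+0.001506+0.000753=0.8828
k=10 src: inc=0.000753, refl=0.000753·-0.428571=-0.0003; V=0.881999+0.000753+-0.000323=0.8824

0 0 source 0.7143
1 4 load 1.0714
2 8 source 0.9184
3 12 load 0.8418
4 16 source 0.8746
5 20 load 0.8910
6 24 source 0.8840
7 28 load 0.8805
8 32 source 0.8820
9 36 load 0.8828
10 40 source 0.8824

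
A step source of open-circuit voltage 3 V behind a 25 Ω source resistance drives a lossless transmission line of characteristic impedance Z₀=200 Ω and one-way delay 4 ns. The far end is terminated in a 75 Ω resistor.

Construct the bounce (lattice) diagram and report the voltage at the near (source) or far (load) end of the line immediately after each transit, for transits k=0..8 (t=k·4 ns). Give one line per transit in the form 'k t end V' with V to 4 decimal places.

Γ_L=-0.454545, Γ_S=-0.777778; launch V₁=3·200/225=2.666667
k=0 src: V=2.6667
k=1 load: inc=2.666667, refl=2.666667·-0.454545=-1.2121; V=0.000000+2.666667+-1.212121=1.4545
k=2 src: inc=-1.212121, refl=-1.212121·-0.777778=0.9428; V=2.666667+-1.212121+0.942761=2.3973
k=3 load: inc=0.942761, refl=0.942761·-0.454545=-0.4285; V=1.454545+0.942761+-0.428528=1.9688
k=4 src: inc=-0.428528, refl=-0.428528·-0.777778=0.3333; V=2.397306+-0.428528+0.333299=2.3021
k=5 load: inc=0.333299, refl=0.333299·-0.454545=-0.1515; V=1.968779+0.333299+-0.151500=2.1506
k=6 src: inc=-0.151500, refl=-0.151500·-0.777778=0.1178; V=2.302078+-0.151500+0.117833=2.2684
k=7 load: inc=0.117833, refl=0.117833·-0.454545=-0.0536; V=2.150578+0.117833+-0.053560=2.2149
k=8 src: inc=-0.053560, refl=-0.053560·-0.777778=0.0417; V=2.268411+-0.053560+0.041658=2.2565

0 0 source 2.6667
1 4 load 1.4545
2 8 source 2.3973
3 12 load 1.9688
4 16 source 2.3021
5 20 load 2.1506
6 24 source 2.2684
7 28 load 2.2149
8 32 source 2.2565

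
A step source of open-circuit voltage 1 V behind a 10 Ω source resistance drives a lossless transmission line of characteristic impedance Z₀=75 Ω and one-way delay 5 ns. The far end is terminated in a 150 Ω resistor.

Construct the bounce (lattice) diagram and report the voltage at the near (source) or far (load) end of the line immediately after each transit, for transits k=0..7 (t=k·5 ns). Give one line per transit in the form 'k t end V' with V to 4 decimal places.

Γ_L=0.333333, Γ_S=-0.764706; launch V₁=1·75/85=0.882353
k=0 src: V=0.8824
k=1 load: inc=0.882353, refl=0.882353·0.333333=0.2941; V=0.000000+0.882353+0.294118=1.1765
k=2 src: inc=0.294118, refl=0.294118·-0.764706=-0.2249; V=0.882353+0.294118+-0.224913=0.9516
k=3 load: inc=-0.224913, refl=-0.224913·0.333333=-0.0750; V=1.176471+-0.224913+-0.074971=0.8766
k=4 src: inc=-0.074971, refl=-0.074971·-0.764706=0.0573; V=0.951557+-0.074971+0.057331=0.9339
k=5 load: inc=0.057331, refl=0.057331·0.333333=0.0191; V=0.876586+0.057331+0.019110=0.9530
k=6 src: inc=0.019110, refl=0.019110·-0.764706=-0.0146; V=0.933917+0.019110+-0.014614=0.9384
k=7 load: inc=-0.014614, refl=-0.014614·0.333333=-0.0049; V=0.953027+-0.014614+-0.004871=0.9335

0 0 source 0.8824
1 5 load 1.1765
2 10 source 0.9516
3 15 load 0.8766
4 20 source 0.9339
5 25 load 0.9530
6 30 source 0.9384
7 35 load 0.9335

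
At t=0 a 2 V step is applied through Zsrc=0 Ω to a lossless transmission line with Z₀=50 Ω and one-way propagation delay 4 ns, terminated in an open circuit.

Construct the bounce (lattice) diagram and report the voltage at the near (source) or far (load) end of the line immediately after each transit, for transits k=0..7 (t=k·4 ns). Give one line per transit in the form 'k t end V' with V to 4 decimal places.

Γ_L=1.000000, Γ_S=-1.000000; launch V₁=2·50/50=2.000000
k=0 src: V=2.0000
k=1 load: inc=2.000000, refl=2.000000·1.000000=2.0000; V=0.000000+2.000000+2.000000=4.0000
k=2 src: inc=2.000000, refl=2.000000·-1.000000=-2.0000; V=2.000000+2.000000+-2.000000=2.0000
k=3 load: inc=-2.000000, refl=-2.000000·1.000000=-2.0000; V=4.000000+-2.000000+-2.000000=0.0000
k=4 src: inc=-2.000000, refl=-2.000000·-1.000000=2.0000; V=2.000000+-2.000000+2.000000=2.0000
k=5 load: inc=2.000000, refl=2.000000·1.000000=2.0000; V=0.000000+2.000000+2.000000=4.0000
k=6 src: inc=2.000000, refl=2.000000·-1.000000=-2.0000; V=2.000000+2.000000+-2.000000=2.0000
k=7 load: inc=-2.000000, refl=-2.000000·1.000000=-2.0000; V=4.000000+-2.000000+-2.000000=0.0000

0 0 source 2.0000
1 4 load 4.0000
2 8 source 2.0000
3 12 load 0.0000
4 16 source 2.0000
5 20 load 4.0000
6 24 source 2.0000
7 28 load 0.0000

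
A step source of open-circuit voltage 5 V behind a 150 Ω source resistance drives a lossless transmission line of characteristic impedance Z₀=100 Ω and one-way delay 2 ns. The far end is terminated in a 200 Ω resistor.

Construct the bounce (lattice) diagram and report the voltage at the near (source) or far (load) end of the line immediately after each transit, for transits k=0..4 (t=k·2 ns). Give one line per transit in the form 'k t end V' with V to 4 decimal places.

Γ_L=0.333333, Γ_S=0.200000; launch V₁=5·100/250=2.000000
k=0 src: V=2.0000
k=1 load: inc=2.000000, refl=2.000000·0.333333=0.6667; V=0.000000+2.000000+0.666667=2.6667
k=2 src: inc=0.666667, refl=0.666667·0.200000=0.1333; V=2.000000+0.666667+0.133333=2.8000
k=3 load: inc=0.133333, refl=0.133333·0.333333=0.0444; V=2.666667+0.133333+0.044444=2.8444
k=4 src: inc=0.044444, refl=0.044444·0.200000=0.0089; V=2.800000+0.044444+0.008889=2.8533

0 0 source 2.0000
1 2 load 2.6667
2 4 source 2.8000
3 6 load 2.8444
4 8 source 2.8533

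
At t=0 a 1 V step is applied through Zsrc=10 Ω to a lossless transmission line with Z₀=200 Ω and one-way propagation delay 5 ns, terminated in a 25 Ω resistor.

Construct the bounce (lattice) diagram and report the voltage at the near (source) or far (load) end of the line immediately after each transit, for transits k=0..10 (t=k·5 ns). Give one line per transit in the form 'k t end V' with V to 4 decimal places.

Γ_L=-0.777778, Γ_S=-0.904762; launch V₁=1·200/210=0.952381
k=0 src: V=0.9524
k=1 load: inc=0.952381, refl=0.952381·-0.777778=-0.7407; V=0.000000+0.952381+-0.740741=0.2116
k=2 src: inc=-0.740741, refl=-0.740741·-0.904762=0.6702; V=0.952381+-0.740741+0.670194=0.8818
k=3 load: inc=0.670194, refl=0.670194·-0.777778=-0.5213; V=0.211640+0.670194+-0.521262=0.3606
k=4 src: inc=-0.521262, refl=-0.521262·-0.904762=0.4716; V=0.881834+-0.521262+0.471618=0.8322
k=5 load: inc=0.471618, refl=0.471618·-0.777778=-0.3668; V=0.360572+0.471618+-0.366814=0.4654
k=6 src: inc=-0.366814, refl=-0.366814·-0.904762=0.3319; V=0.832190+-0.366814+0.331879=0.7973
k=7 load: inc=0.331879, refl=0.331879·-0.777778=-0.2581; V=0.465376+0.331879+-0.258128=0.5391
k=8 src: inc=-0.258128, refl=-0.258128·-0.904762=0.2335; V=0.797256+-0.258128+0.233545=0.7727
k=9 load: inc=0.233545, refl=0.233545·-0.777778=-0.1816; V=0.539127+0.233545+-0.181646=0.5910
k=10 src: inc=-0.181646, refl=-0.181646·-0.904762=0.1643; V=0.772672+-0.181646+0.164346=0.7554

0 0 source 0.9524
1 5 load 0.2116
2 10 source 0.8818
3 15 load 0.3606
4 20 source 0.8322
5 25 load 0.4654
6 30 source 0.7973
7 35 load 0.5391
8 40 source 0.7727
9 45 load 0.5910
10 50 source 0.7554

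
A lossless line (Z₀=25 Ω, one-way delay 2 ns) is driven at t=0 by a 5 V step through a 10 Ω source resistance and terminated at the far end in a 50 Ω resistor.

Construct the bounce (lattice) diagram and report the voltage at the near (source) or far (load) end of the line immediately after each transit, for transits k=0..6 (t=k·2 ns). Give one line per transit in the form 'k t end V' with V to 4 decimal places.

Γ_L=0.333333, Γ_S=-0.428571; launch V₁=5·25/35=3.571429
k=0 src: V=3.5714
k=1 load: inc=3.571429, refl=3.571429·0.333333=1.1905; V=0.000000+3.571429+1.190476=4.7619
k=2 src: inc=1.190476, refl=1.190476·-0.428571=-0.5102; V=3.571429+1.190476+-0.510204=4.2517
k=3 load: inc=-0.510204, refl=-0.510204·0.333333=-0.1701; V=4.761905+-0.510204+-0.170068=4.0816
k=4 src: inc=-0.170068, refl=-0.170068·-0.428571=0.0729; V=4.251701+-0.170068+0.072886=4.1545
k=5 load: inc=0.072886, refl=0.072886·0.333333=0.0243; V=4.081633+0.072886+0.024295=4.1788
k=6 src: inc=0.024295, refl=0.024295·-0.428571=-0.0104; V=4.154519+0.024295+-0.010412=4.1684

0 0 source 3.5714
1 2 load 4.7619
2 4 source 4.2517
3 6 load 4.0816
4 8 source 4.1545
5 10 load 4.1788
6 12 source 4.1684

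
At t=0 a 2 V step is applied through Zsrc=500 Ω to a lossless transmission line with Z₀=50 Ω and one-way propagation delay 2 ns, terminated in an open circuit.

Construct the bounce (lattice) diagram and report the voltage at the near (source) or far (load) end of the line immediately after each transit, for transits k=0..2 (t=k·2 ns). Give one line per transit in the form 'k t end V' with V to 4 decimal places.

Γ_L=1.000000, Γ_S=0.818182; launch V₁=2·50/550=0.181818
k=0 src: V=0.1818
k=1 load: inc=0.181818, refl=0.181818·1.000000=0.1818; V=0.000000+0.181818+0.181818=0.3636
k=2 src: inc=0.181818, refl=0.181818·0.818182=0.1488; V=0.181818+0.181818+0.148760=0.5124

0 0 source 0.1818
1 2 load 0.3636
2 4 source 0.5124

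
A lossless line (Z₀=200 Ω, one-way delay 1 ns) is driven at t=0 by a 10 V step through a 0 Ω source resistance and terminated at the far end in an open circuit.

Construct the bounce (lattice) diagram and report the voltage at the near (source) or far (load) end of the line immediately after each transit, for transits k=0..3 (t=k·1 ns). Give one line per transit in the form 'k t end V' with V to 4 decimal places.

0 0 source 10.0000
1 1 load 20.0000
2 2 source 10.0000
3 3 load 0.0000

Γ_L=1.000000, Γ_S=-1.000000; launch V₁=10·200/200=10.000000
k=0 src: V=10.0000
k=1 load: inc=10.000000, refl=10.000000·1.000000=10.0000; V=0.000000+10.000000+10.000000=20.0000
k=2 src: inc=10.000000, refl=10.000000·-1.000000=-10.0000; V=10.000000+10.000000+-10.000000=10.0000
k=3 load: inc=-10.000000, refl=-10.000000·1.000000=-10.0000; V=20.000000+-10.000000+-10.000000=0.0000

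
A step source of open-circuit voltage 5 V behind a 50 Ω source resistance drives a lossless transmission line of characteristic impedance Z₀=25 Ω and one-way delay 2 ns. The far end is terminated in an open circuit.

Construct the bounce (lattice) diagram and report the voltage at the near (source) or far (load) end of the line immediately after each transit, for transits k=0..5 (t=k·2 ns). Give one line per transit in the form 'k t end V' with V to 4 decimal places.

Γ_L=1.000000, Γ_S=0.333333; launch V₁=5·25/75=1.666667
k=0 src: V=1.6667
k=1 load: inc=1.666667, refl=1.666667·1.000000=1.6667; V=0.000000+1.666667+1.666667=3.3333
k=2 src: inc=1.666667, refl=1.666667·0.333333=0.5556; V=1.666667+1.666667+0.555556=3.8889
k=3 load: inc=0.555556, refl=0.555556·1.000000=0.5556; V=3.333333+0.555556+0.555556=4.4444
k=4 src: inc=0.555556, refl=0.555556·0.333333=0.1852; V=3.888889+0.555556+0.185185=4.6296
k=5 load: inc=0.185185, refl=0.185185·1.000000=0.1852; V=4.444444+0.185185+0.185185=4.8148

0 0 source 1.6667
1 2 load 3.3333
2 4 source 3.8889
3 6 load 4.4444
4 8 source 4.6296
5 10 load 4.8148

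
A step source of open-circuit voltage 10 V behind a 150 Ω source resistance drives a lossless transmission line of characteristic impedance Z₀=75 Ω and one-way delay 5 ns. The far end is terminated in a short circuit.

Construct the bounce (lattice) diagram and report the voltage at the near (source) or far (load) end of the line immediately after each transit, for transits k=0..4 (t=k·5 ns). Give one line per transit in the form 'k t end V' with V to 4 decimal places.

0 0 source 3.3333
1 5 load 0.0000
2 10 source -1.1111
3 15 load 0.0000
4 20 source 0.3704

Γ_L=-1.000000, Γ_S=0.333333; launch V₁=10·75/225=3.333333
k=0 src: V=3.3333
k=1 load: inc=3.333333, refl=3.333333·-1.000000=-3.3333; V=0.000000+3.333333+-3.333333=0.0000
k=2 src: inc=-3.333333, refl=-3.333333·0.333333=-1.1111; V=3.333333+-3.333333+-1.111111=-1.1111
k=3 load: inc=-1.111111, refl=-1.111111·-1.000000=1.1111; V=0.000000+-1.111111+1.111111=0.0000
k=4 src: inc=1.111111, refl=1.111111·0.333333=0.3704; V=-1.111111+1.111111+0.370370=0.3704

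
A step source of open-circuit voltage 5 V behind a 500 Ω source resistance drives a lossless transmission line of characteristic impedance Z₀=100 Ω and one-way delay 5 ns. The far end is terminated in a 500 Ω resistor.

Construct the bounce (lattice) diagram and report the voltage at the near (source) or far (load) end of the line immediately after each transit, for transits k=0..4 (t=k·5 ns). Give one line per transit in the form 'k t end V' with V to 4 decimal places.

Γ_L=0.666667, Γ_S=0.666667; launch V₁=5·100/600=0.833333
k=0 src: V=0.8333
k=1 load: inc=0.833333, refl=0.833333·0.666667=0.5556; V=0.000000+0.833333+0.555556=1.3889
k=2 src: inc=0.555556, refl=0.555556·0.666667=0.3704; V=0.833333+0.555556+0.370370=1.7593
k=3 load: inc=0.370370, refl=0.370370·0.666667=0.2469; V=1.388889+0.370370+0.246914=2.0062
k=4 src: inc=0.246914, refl=0.246914·0.666667=0.1646; V=1.759259+0.246914+0.164609=2.1708

0 0 source 0.8333
1 5 load 1.3889
2 10 source 1.7593
3 15 load 2.0062
4 20 source 2.1708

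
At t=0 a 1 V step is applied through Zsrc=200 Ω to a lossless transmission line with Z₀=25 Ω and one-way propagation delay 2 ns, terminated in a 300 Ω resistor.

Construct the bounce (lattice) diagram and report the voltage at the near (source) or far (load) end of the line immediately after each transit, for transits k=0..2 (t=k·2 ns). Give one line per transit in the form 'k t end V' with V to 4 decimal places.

Γ_L=0.846154, Γ_S=0.777778; launch V₁=1·25/225=0.111111
k=0 src: V=0.1111
k=1 load: inc=0.111111, refl=0.111111·0.846154=0.0940; V=0.000000+0.111111+0.094017=0.2051
k=2 src: inc=0.094017, refl=0.094017·0.777778=0.0731; V=0.111111+0.094017+0.073124=0.2783

0 0 source 0.1111
1 2 load 0.2051
2 4 source 0.2783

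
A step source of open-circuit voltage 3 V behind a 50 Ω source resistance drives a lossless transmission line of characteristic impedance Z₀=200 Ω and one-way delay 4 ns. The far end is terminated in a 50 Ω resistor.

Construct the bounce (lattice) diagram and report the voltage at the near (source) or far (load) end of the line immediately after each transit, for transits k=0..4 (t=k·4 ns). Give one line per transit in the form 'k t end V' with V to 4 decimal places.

0 0 source 2.4000
1 4 load 0.9600
2 8 source 1.8240
3 12 load 1.3056
4 16 source 1.6166

Γ_L=-0.600000, Γ_S=-0.600000; launch V₁=3·200/250=2.400000
k=0 src: V=2.4000
k=1 load: inc=2.400000, refl=2.400000·-0.600000=-1.4400; V=0.000000+2.400000+-1.440000=0.9600
k=2 src: inc=-1.440000, refl=-1.440000·-0.600000=0.8640; V=2.400000+-1.440000+0.864000=1.8240
k=3 load: inc=0.864000, refl=0.864000·-0.600000=-0.5184; V=0.960000+0.864000+-0.518400=1.3056
k=4 src: inc=-0.518400, refl=-0.518400·-0.600000=0.3110; V=1.824000+-0.518400+0.311040=1.6166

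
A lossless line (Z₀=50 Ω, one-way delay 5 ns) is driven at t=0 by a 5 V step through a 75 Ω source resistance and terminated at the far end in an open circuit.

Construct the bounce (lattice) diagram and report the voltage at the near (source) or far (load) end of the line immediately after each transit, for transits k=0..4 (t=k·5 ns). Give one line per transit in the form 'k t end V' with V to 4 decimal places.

0 0 source 2.0000
1 5 load 4.0000
2 10 source 4.4000
3 15 load 4.8000
4 20 source 4.8800

Γ_L=1.000000, Γ_S=0.200000; launch V₁=5·50/125=2.000000
k=0 src: V=2.0000
k=1 load: inc=2.000000, refl=2.000000·1.000000=2.0000; V=0.000000+2.000000+2.000000=4.0000
k=2 src: inc=2.000000, refl=2.000000·0.200000=0.4000; V=2.000000+2.000000+0.400000=4.4000
k=3 load: inc=0.400000, refl=0.400000·1.000000=0.4000; V=4.000000+0.400000+0.400000=4.8000
k=4 src: inc=0.400000, refl=0.400000·0.200000=0.0800; V=4.400000+0.400000+0.080000=4.8800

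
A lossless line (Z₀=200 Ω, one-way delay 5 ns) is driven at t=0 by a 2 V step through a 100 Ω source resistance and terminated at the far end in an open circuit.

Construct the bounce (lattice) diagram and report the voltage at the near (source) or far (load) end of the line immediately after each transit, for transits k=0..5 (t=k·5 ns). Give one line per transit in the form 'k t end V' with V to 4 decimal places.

Γ_L=1.000000, Γ_S=-0.333333; launch V₁=2·200/300=1.333333
k=0 src: V=1.3333
k=1 load: inc=1.333333, refl=1.333333·1.000000=1.3333; V=0.000000+1.333333+1.333333=2.6667
k=2 src: inc=1.333333, refl=1.333333·-0.333333=-0.4444; V=1.333333+1.333333+-0.444444=2.2222
k=3 load: inc=-0.444444, refl=-0.444444·1.000000=-0.4444; V=2.666667+-0.444444+-0.444444=1.7778
k=4 src: inc=-0.444444, refl=-0.444444·-0.333333=0.1481; V=2.222222+-0.444444+0.148148=1.9259
k=5 load: inc=0.148148, refl=0.148148·1.000000=0.1481; V=1.777778+0.148148+0.148148=2.0741

0 0 source 1.3333
1 5 load 2.6667
2 10 source 2.2222
3 15 load 1.7778
4 20 source 1.9259
5 25 load 2.0741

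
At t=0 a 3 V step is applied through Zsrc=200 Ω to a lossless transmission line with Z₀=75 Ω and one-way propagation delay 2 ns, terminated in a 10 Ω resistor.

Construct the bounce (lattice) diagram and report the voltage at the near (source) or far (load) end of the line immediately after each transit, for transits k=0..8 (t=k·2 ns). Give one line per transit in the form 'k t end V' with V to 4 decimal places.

0 0 source 0.8182
1 2 load 0.1925
2 4 source -0.0919
3 6 load 0.1256
4 8 source 0.2245
5 10 load 0.1489
6 12 source 0.1145
7 14 load 0.1408
8 16 source 0.1527

Γ_L=-0.764706, Γ_S=0.454545; launch V₁=3·75/275=0.818182
k=0 src: V=0.8182
k=1 load: inc=0.818182, refl=0.818182·-0.764706=-0.6257; V=0.000000+0.818182+-0.625668=0.1925
k=2 src: inc=-0.625668, refl=-0.625668·0.454545=-0.2844; V=0.818182+-0.625668+-0.284395=-0.0919
k=3 load: inc=-0.284395, refl=-0.284395·-0.764706=0.2175; V=0.192513+-0.284395+0.217478=0.1256
k=4 src: inc=0.217478, refl=0.217478·0.454545=0.0989; V=-0.091881+0.217478+0.098854=0.2245
k=5 load: inc=0.098854, refl=0.098854·-0.764706=-0.0756; V=0.125597+0.098854+-0.075594=0.1489
k=6 src: inc=-0.075594, refl=-0.075594·0.454545=-0.0344; V=0.224451+-0.075594+-0.034361=0.1145
k=7 load: inc=-0.034361, refl=-0.034361·-0.764706=0.0263; V=0.148857+-0.034361+0.026276=0.1408
k=8 src: inc=0.026276, refl=0.026276·0.454545=0.0119; V=0.114496+0.026276+0.011944=0.1527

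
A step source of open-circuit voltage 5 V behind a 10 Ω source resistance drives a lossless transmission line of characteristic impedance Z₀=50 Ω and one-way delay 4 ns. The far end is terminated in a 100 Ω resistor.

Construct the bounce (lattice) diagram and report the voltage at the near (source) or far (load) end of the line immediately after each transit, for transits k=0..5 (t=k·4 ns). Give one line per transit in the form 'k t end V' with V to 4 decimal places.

0 0 source 4.1667
1 4 load 5.5556
2 8 source 4.6296
3 12 load 4.3210
4 16 source 4.5267
5 20 load 4.5953

Γ_L=0.333333, Γ_S=-0.666667; launch V₁=5·50/60=4.166667
k=0 src: V=4.1667
k=1 load: inc=4.166667, refl=4.166667·0.333333=1.3889; V=0.000000+4.166667+1.388889=5.5556
k=2 src: inc=1.388889, refl=1.388889·-0.666667=-0.9259; V=4.166667+1.388889+-0.925926=4.6296
k=3 load: inc=-0.925926, refl=-0.925926·0.333333=-0.3086; V=5.555556+-0.925926+-0.308642=4.3210
k=4 src: inc=-0.308642, refl=-0.308642·-0.666667=0.2058; V=4.629630+-0.308642+0.205761=4.5267
k=5 load: inc=0.205761, refl=0.205761·0.333333=0.0686; V=4.320988+0.205761+0.068587=4.5953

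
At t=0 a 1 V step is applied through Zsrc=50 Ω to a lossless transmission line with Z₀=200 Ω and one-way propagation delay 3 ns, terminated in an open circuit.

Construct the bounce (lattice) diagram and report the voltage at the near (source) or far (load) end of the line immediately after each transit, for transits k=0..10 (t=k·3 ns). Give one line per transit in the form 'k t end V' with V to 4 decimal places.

Γ_L=1.000000, Γ_S=-0.600000; launch V₁=1·200/250=0.800000
k=0 src: V=0.8000
k=1 load: inc=0.800000, refl=0.800000·1.000000=0.8000; V=0.000000+0.800000+0.800000=1.6000
k=2 src: inc=0.800000, refl=0.800000·-0.600000=-0.4800; V=0.800000+0.800000+-0.480000=1.1200
k=3 load: inc=-0.480000, refl=-0.480000·1.000000=-0.4800; V=1.600000+-0.480000+-0.480000=0.6400
k=4 src: inc=-0.480000, refl=-0.480000·-0.600000=0.2880; V=1.120000+-0.480000+0.288000=0.9280
k=5 load: inc=0.288000, refl=0.288000·1.000000=0.2880; V=0.640000+0.288000+0.288000=1.2160
k=6 src: inc=0.288000, refl=0.288000·-0.600000=-0.1728; V=0.928000+0.288000+-0.172800=1.0432
k=7 load: inc=-0.172800, refl=-0.172800·1.000000=-0.1728; V=1.216000+-0.172800+-0.172800=0.8704
k=8 src: inc=-0.172800, refl=-0.172800·-0.600000=0.1037; V=1.043200+-0.172800+0.103680=0.9741
k=9 load: inc=0.103680, refl=0.103680·1.000000=0.1037; V=0.870400+0.103680+0.103680=1.0778
k=10 src: inc=0.103680, refl=0.103680·-0.600000=-0.0622; V=0.974080+0.103680+-0.062208=1.0156

0 0 source 0.8000
1 3 load 1.6000
2 6 source 1.1200
3 9 load 0.6400
4 12 source 0.9280
5 15 load 1.2160
6 18 source 1.0432
7 21 load 0.8704
8 24 source 0.9741
9 27 load 1.0778
10 30 source 1.0156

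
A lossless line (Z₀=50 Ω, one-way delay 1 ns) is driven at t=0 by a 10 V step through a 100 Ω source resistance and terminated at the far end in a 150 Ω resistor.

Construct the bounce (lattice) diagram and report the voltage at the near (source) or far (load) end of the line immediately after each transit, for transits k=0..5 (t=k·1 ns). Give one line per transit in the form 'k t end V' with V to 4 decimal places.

Γ_L=0.500000, Γ_S=0.333333; launch V₁=10·50/150=3.333333
k=0 src: V=3.3333
k=1 load: inc=3.333333, refl=3.333333·0.500000=1.6667; V=0.000000+3.333333+1.666667=5.0000
k=2 src: inc=1.666667, refl=1.666667·0.333333=0.5556; V=3.333333+1.666667+0.555556=5.5556
k=3 load: inc=0.555556, refl=0.555556·0.500000=0.2778; V=5.000000+0.555556+0.277778=5.8333
k=4 src: inc=0.277778, refl=0.277778·0.333333=0.0926; V=5.555556+0.277778+0.092593=5.9259
k=5 load: inc=0.092593, refl=0.092593·0.500000=0.0463; V=5.833333+0.092593+0.046296=5.9722

0 0 source 3.3333
1 1 load 5.0000
2 2 source 5.5556
3 3 load 5.8333
4 4 source 5.9259
5 5 load 5.9722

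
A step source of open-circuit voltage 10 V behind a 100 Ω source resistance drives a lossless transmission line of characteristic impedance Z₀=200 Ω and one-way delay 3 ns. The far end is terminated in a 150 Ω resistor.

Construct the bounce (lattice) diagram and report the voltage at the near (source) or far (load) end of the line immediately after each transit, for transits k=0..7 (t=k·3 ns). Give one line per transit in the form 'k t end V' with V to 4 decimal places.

Γ_L=-0.142857, Γ_S=-0.333333; launch V₁=10·200/300=6.666667
k=0 src: V=6.6667
k=1 load: inc=6.666667, refl=6.666667·-0.142857=-0.9524; V=0.000000+6.666667+-0.952381=5.7143
k=2 src: inc=-0.952381, refl=-0.952381·-0.333333=0.3175; V=6.666667+-0.952381+0.317460=6.0317
k=3 load: inc=0.317460, refl=0.317460·-0.142857=-0.0454; V=5.714286+0.317460+-0.045351=5.9864
k=4 src: inc=-0.045351, refl=-0.045351·-0.333333=0.0151; V=6.031746+-0.045351+0.015117=6.0015
k=5 load: inc=0.015117, refl=0.015117·-0.142857=-0.0022; V=5.986395+0.015117+-0.002160=5.9994
k=6 src: inc=-0.002160, refl=-0.002160·-0.333333=0.0007; V=6.001512+-0.002160+0.000720=6.0001
k=7 load: inc=0.000720, refl=0.000720·-0.142857=-0.0001; V=5.999352+0.000720+-0.000103=6.0000

0 0 source 6.6667
1 3 load 5.7143
2 6 source 6.0317
3 9 load 5.9864
4 12 source 6.0015
5 15 load 5.9994
6 18 source 6.0001
7 21 load 6.0000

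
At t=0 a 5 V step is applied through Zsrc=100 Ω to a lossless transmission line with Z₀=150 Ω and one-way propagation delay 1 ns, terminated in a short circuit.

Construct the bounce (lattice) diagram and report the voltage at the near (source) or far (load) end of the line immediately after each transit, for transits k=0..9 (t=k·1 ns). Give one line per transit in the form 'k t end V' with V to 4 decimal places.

Γ_L=-1.000000, Γ_S=-0.200000; launch V₁=5·150/250=3.000000
k=0 src: V=3.0000
k=1 load: inc=3.000000, refl=3.000000·-1.000000=-3.0000; V=0.000000+3.000000+-3.000000=0.0000
k=2 src: inc=-3.000000, refl=-3.000000·-0.200000=0.6000; V=3.000000+-3.000000+0.600000=0.6000
k=3 load: inc=0.600000, refl=0.600000·-1.000000=-0.6000; V=0.000000+0.600000+-0.600000=0.0000
k=4 src: inc=-0.600000, refl=-0.600000·-0.200000=0.1200; V=0.600000+-0.600000+0.120000=0.1200
k=5 load: inc=0.120000, refl=0.120000·-1.000000=-0.1200; V=0.000000+0.120000+-0.120000=0.0000
k=6 src: inc=-0.120000, refl=-0.120000·-0.200000=0.0240; V=0.120000+-0.120000+0.024000=0.0240
k=7 load: inc=0.024000, refl=0.024000·-1.000000=-0.0240; V=0.000000+0.024000+-0.024000=0.0000
k=8 src: inc=-0.024000, refl=-0.024000·-0.200000=0.0048; V=0.024000+-0.024000+0.004800=0.0048
k=9 load: inc=0.004800, refl=0.004800·-1.000000=-0.0048; V=0.000000+0.004800+-0.004800=0.0000

0 0 source 3.0000
1 1 load 0.0000
2 2 source 0.6000
3 3 load 0.0000
4 4 source 0.1200
5 5 load 0.0000
6 6 source 0.0240
7 7 load 0.0000
8 8 source 0.0048
9 9 load 0.0000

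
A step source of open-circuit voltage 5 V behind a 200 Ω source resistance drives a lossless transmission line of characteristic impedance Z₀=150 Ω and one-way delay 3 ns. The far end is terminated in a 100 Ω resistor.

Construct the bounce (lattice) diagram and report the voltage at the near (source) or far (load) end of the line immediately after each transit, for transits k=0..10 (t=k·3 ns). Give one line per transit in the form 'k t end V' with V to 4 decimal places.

Γ_L=-0.200000, Γ_S=0.142857; launch V₁=5·150/350=2.142857
k=0 src: V=2.1429
k=1 load: inc=2.142857, refl=2.142857·-0.200000=-0.4286; V=0.000000+2.142857+-0.428571=1.7143
k=2 src: inc=-0.428571, refl=-0.428571·0.142857=-0.0612; V=2.142857+-0.428571+-0.061224=1.6531
k=3 load: inc=-0.061224, refl=-0.061224·-0.200000=0.0122; V=1.714286+-0.061224+0.012245=1.6653
k=4 src: inc=0.012245, refl=0.012245·0.142857=0.0017; V=1.653061+0.012245+0.001749=1.6671
k=5 load: inc=0.001749, refl=0.001749·-0.200000=-0.0003; V=1.665306+0.001749+-0.000350=1.6667
k=6 src: inc=-0.000350, refl=-0.000350·0.142857=-0.0000; V=1.667055+-0.000350+-0.000050=1.6667
k=7 load: inc=-0.000050, refl=-0.000050·-0.200000=0.0000; V=1.666706+-0.000050+0.000010=1.6667
k=8 src: inc=0.000010, refl=0.000010·0.142857=0.0000; V=1.666656+0.000010+0.000001=1.6667
k=9 load: inc=0.000001, refl=0.000001·-0.200000=-0.0000; V=1.666666+0.000001+-0.000000=1.6667
k=10 src: inc=-0.000000, refl=-0.000000·0.142857=-0.0000; V=1.666667+-0.000000+-0.000000=1.6667

0 0 source 2.1429
1 3 load 1.7143
2 6 source 1.6531
3 9 load 1.6653
4 12 source 1.6671
5 15 load 1.6667
6 18 source 1.6667
7 21 load 1.6667
8 24 source 1.6667
9 27 load 1.6667
10 30 source 1.6667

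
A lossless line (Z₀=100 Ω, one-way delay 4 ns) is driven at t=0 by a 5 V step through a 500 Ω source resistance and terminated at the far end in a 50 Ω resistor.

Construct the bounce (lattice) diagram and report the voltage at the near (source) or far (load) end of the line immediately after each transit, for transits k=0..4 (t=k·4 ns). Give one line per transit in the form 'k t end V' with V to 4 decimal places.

0 0 source 0.8333
1 4 load 0.5556
2 8 source 0.3704
3 12 load 0.4321
4 16 source 0.4733

Γ_L=-0.333333, Γ_S=0.666667; launch V₁=5·100/600=0.833333
k=0 src: V=0.8333
k=1 load: inc=0.833333, refl=0.833333·-0.333333=-0.2778; V=0.000000+0.833333+-0.277778=0.5556
k=2 src: inc=-0.277778, refl=-0.277778·0.666667=-0.1852; V=0.833333+-0.277778+-0.185185=0.3704
k=3 load: inc=-0.185185, refl=-0.185185·-0.333333=0.0617; V=0.555556+-0.185185+0.061728=0.4321
k=4 src: inc=0.061728, refl=0.061728·0.666667=0.0412; V=0.370370+0.061728+0.041152=0.4733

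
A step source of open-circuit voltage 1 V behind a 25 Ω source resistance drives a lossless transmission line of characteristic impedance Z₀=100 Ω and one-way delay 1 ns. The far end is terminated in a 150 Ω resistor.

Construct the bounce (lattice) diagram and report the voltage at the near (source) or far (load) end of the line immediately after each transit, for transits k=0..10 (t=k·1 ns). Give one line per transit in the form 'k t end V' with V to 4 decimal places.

Γ_L=0.200000, Γ_S=-0.600000; launch V₁=1·100/125=0.800000
k=0 src: V=0.8000
k=1 load: inc=0.800000, refl=0.800000·0.200000=0.1600; V=0.000000+0.800000+0.160000=0.9600
k=2 src: inc=0.160000, refl=0.160000·-0.600000=-0.0960; V=0.800000+0.160000+-0.096000=0.8640
k=3 load: inc=-0.096000, refl=-0.096000·0.200000=-0.0192; V=0.960000+-0.096000+-0.019200=0.8448
k=4 src: inc=-0.019200, refl=-0.019200·-0.600000=0.0115; V=0.864000+-0.019200+0.011520=0.8563
k=5 load: inc=0.011520, refl=0.011520·0.200000=0.0023; V=0.844800+0.011520+0.002304=0.8586
k=6 src: inc=0.002304, refl=0.002304·-0.600000=-0.0014; V=0.856320+0.002304+-0.001382=0.8572
k=7 load: inc=-0.001382, refl=-0.001382·0.200000=-0.0003; V=0.858624+-0.001382+-0.000276=0.8570
k=8 src: inc=-0.000276, refl=-0.000276·-0.600000=0.0002; V=0.857242+-0.000276+0.000166=0.8571
k=9 load: inc=0.000166, refl=0.000166·0.200000=0.0000; V=0.856965+0.000166+0.000033=0.8572
k=10 src: inc=0.000033, refl=0.000033·-0.600000=-0.0000; V=0.857131+0.000033+-0.000020=0.8571

0 0 source 0.8000
1 1 load 0.9600
2 2 source 0.8640
3 3 load 0.8448
4 4 source 0.8563
5 5 load 0.8586
6 6 source 0.8572
7 7 load 0.8570
8 8 source 0.8571
9 9 load 0.8572
10 10 source 0.8571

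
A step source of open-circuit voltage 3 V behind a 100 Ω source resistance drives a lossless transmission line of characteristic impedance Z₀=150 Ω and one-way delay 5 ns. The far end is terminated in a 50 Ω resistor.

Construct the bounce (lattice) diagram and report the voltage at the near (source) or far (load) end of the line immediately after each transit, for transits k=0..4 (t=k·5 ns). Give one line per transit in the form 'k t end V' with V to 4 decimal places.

Γ_L=-0.500000, Γ_S=-0.200000; launch V₁=3·150/250=1.800000
k=0 src: V=1.8000
k=1 load: inc=1.800000, refl=1.800000·-0.500000=-0.9000; V=0.000000+1.800000+-0.900000=0.9000
k=2 src: inc=-0.900000, refl=-0.900000·-0.200000=0.1800; V=1.800000+-0.900000+0.180000=1.0800
k=3 load: inc=0.180000, refl=0.180000·-0.500000=-0.0900; V=0.900000+0.180000+-0.090000=0.9900
k=4 src: inc=-0.090000, refl=-0.090000·-0.200000=0.0180; V=1.080000+-0.090000+0.018000=1.0080

0 0 source 1.8000
1 5 load 0.9000
2 10 source 1.0800
3 15 load 0.9900
4 20 source 1.0080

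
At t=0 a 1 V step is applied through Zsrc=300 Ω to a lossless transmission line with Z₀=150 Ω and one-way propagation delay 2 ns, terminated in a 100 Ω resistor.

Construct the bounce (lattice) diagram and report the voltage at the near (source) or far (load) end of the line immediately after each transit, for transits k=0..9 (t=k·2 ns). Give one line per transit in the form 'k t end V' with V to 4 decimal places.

0 0 source 0.3333
1 2 load 0.2667
2 4 source 0.2444
3 6 load 0.2489
4 8 source 0.2504
5 10 load 0.2501
6 12 source 0.2500
7 14 load 0.2500
8 16 source 0.2500
9 18 load 0.2500

Γ_L=-0.200000, Γ_S=0.333333; launch V₁=1·150/450=0.333333
k=0 src: V=0.3333
k=1 load: inc=0.333333, refl=0.333333·-0.200000=-0.0667; V=0.000000+0.333333+-0.066667=0.2667
k=2 src: inc=-0.066667, refl=-0.066667·0.333333=-0.0222; V=0.333333+-0.066667+-0.022222=0.2444
k=3 load: inc=-0.022222, refl=-0.022222·-0.200000=0.0044; V=0.266667+-0.022222+0.004444=0.2489
k=4 src: inc=0.004444, refl=0.004444·0.333333=0.0015; V=0.244444+0.004444+0.001481=0.2504
k=5 load: inc=0.001481, refl=0.001481·-0.200000=-0.0003; V=0.248889+0.001481+-0.000296=0.2501
k=6 src: inc=-0.000296, refl=-0.000296·0.333333=-0.0001; V=0.250370+-0.000296+-0.000099=0.2500
k=7 load: inc=-0.000099, refl=-0.000099·-0.200000=0.0000; V=0.250074+-0.000099+0.000020=0.2500
k=8 src: inc=0.000020, refl=0.000020·0.333333=0.0000; V=0.249975+0.000020+0.000007=0.2500
k=9 load: inc=0.000007, refl=0.000007·-0.200000=-0.0000; V=0.249995+0.000007+-0.000001=0.2500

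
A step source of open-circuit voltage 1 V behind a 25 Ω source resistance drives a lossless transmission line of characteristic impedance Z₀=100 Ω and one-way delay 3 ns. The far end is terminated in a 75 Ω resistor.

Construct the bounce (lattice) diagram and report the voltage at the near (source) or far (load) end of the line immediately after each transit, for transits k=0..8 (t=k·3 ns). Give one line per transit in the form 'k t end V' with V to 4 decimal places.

Γ_L=-0.142857, Γ_S=-0.600000; launch V₁=1·100/125=0.800000
k=0 src: V=0.8000
k=1 load: inc=0.800000, refl=0.800000·-0.142857=-0.1143; V=0.000000+0.800000+-0.114286=0.6857
k=2 src: inc=-0.114286, refl=-0.114286·-0.600000=0.0686; V=0.800000+-0.114286+0.068571=0.7543
k=3 load: inc=0.068571, refl=0.068571·-0.142857=-0.0098; V=0.685714+0.068571+-0.009796=0.7445
k=4 src: inc=-0.009796, refl=-0.009796·-0.600000=0.0059; V=0.754286+-0.009796+0.005878=0.7504
k=5 load: inc=0.005878, refl=0.005878·-0.142857=-0.0008; V=0.744490+0.005878+-0.000840=0.7495
k=6 src: inc=-0.000840, refl=-0.000840·-0.600000=0.0005; V=0.750367+-0.000840+0.000504=0.7500
k=7 load: inc=0.000504, refl=0.000504·-0.142857=-0.0001; V=0.749528+0.000504+-0.000072=0.7500
k=8 src: inc=-0.000072, refl=-0.000072·-0.600000=0.0000; V=0.750031+-0.000072+0.000043=0.7500

0 0 source 0.8000
1 3 load 0.6857
2 6 source 0.7543
3 9 load 0.7445
4 12 source 0.7504
5 15 load 0.7495
6 18 source 0.7500
7 21 load 0.7500
8 24 source 0.7500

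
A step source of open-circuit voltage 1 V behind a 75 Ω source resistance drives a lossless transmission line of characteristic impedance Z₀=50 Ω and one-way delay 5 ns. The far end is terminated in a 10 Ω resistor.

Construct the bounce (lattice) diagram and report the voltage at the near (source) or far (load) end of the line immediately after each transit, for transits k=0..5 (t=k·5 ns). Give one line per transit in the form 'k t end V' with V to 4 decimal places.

0 0 source 0.4000
1 5 load 0.1333
2 10 source 0.0800
3 15 load 0.1156
4 20 source 0.1227
5 25 load 0.1179

Γ_L=-0.666667, Γ_S=0.200000; launch V₁=1·50/125=0.400000
k=0 src: V=0.4000
k=1 load: inc=0.400000, refl=0.400000·-0.666667=-0.2667; V=0.000000+0.400000+-0.266667=0.1333
k=2 src: inc=-0.266667, refl=-0.266667·0.200000=-0.0533; V=0.400000+-0.266667+-0.053333=0.0800
k=3 load: inc=-0.053333, refl=-0.053333·-0.666667=0.0356; V=0.133333+-0.053333+0.035556=0.1156
k=4 src: inc=0.035556, refl=0.035556·0.200000=0.0071; V=0.080000+0.035556+0.007111=0.1227
k=5 load: inc=0.007111, refl=0.007111·-0.666667=-0.0047; V=0.115556+0.007111+-0.004741=0.1179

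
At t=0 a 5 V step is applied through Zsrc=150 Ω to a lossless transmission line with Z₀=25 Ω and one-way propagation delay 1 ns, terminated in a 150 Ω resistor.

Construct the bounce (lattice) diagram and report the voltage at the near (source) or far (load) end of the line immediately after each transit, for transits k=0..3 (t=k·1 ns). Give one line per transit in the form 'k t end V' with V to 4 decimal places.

Γ_L=0.714286, Γ_S=0.714286; launch V₁=5·25/175=0.714286
k=0 src: V=0.7143
k=1 load: inc=0.714286, refl=0.714286·0.714286=0.5102; V=0.000000+0.714286+0.510204=1.2245
k=2 src: inc=0.510204, refl=0.510204·0.714286=0.3644; V=0.714286+0.510204+0.364431=1.5889
k=3 load: inc=0.364431, refl=0.364431·0.714286=0.2603; V=1.224490+0.364431+0.260308=1.8492

0 0 source 0.7143
1 1 load 1.2245
2 2 source 1.5889
3 3 load 1.8492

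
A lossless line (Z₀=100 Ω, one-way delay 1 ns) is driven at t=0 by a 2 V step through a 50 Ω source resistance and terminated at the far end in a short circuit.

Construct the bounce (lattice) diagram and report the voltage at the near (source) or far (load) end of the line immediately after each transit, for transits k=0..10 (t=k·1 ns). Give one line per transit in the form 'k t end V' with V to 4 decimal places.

0 0 source 1.3333
1 1 load 0.0000
2 2 source 0.4444
3 3 load 0.0000
4 4 source 0.1481
5 5 load 0.0000
6 6 source 0.0494
7 7 load 0.0000
8 8 source 0.0165
9 9 load 0.0000
10 10 source 0.0055

Γ_L=-1.000000, Γ_S=-0.333333; launch V₁=2·100/150=1.333333
k=0 src: V=1.3333
k=1 load: inc=1.333333, refl=1.333333·-1.000000=-1.3333; V=0.000000+1.333333+-1.333333=0.0000
k=2 src: inc=-1.333333, refl=-1.333333·-0.333333=0.4444; V=1.333333+-1.333333+0.444444=0.4444
k=3 load: inc=0.444444, refl=0.444444·-1.000000=-0.4444; V=0.000000+0.444444+-0.444444=0.0000
k=4 src: inc=-0.444444, refl=-0.444444·-0.333333=0.1481; V=0.444444+-0.444444+0.148148=0.1481
k=5 load: inc=0.148148, refl=0.148148·-1.000000=-0.1481; V=0.000000+0.148148+-0.148148=0.0000
k=6 src: inc=-0.148148, refl=-0.148148·-0.333333=0.0494; V=0.148148+-0.148148+0.049383=0.0494
k=7 load: inc=0.049383, refl=0.049383·-1.000000=-0.0494; V=0.000000+0.049383+-0.049383=0.0000
k=8 src: inc=-0.049383, refl=-0.049383·-0.333333=0.0165; V=0.049383+-0.049383+0.016461=0.0165
k=9 load: inc=0.016461, refl=0.016461·-1.000000=-0.0165; V=0.000000+0.016461+-0.016461=0.0000
k=10 src: inc=-0.016461, refl=-0.016461·-0.333333=0.0055; V=0.016461+-0.016461+0.005487=0.0055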